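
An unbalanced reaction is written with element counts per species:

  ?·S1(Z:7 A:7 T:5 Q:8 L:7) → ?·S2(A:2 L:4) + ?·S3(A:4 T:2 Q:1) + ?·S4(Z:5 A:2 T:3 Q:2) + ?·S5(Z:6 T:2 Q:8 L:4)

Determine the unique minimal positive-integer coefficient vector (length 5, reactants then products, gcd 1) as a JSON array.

Z: 4·7 = 28 | 4·0+4·0+2·5+3·6 = 28
A: 4·7 = 28 | 4·2+4·4+2·2+3·0 = 28
T: 4·5 = 20 | 4·0+4·2+2·3+3·2 = 20
Q: 4·8 = 32 | 4·0+4·1+2·2+3·8 = 32
L: 4·7 = 28 | 4·4+4·0+2·0+3·4 = 28
gcd(4,4,4,2,3) = 1

Coefficients: [4, 4, 4, 2, 3]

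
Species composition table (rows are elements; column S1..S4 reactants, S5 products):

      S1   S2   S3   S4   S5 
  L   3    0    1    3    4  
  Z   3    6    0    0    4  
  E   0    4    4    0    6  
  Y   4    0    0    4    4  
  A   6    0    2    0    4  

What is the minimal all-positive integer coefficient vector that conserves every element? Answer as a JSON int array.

Coefficients: [2, 3, 6, 4, 6]

L: 2·3+3·0+6·1+4·3 = 24 | 6·4 = 24
Z: 2·3+3·6+6·0+4·0 = 24 | 6·4 = 24
E: 2·0+3·4+6·4+4·0 = 36 | 6·6 = 36
Y: 2·4+3·0+6·0+4·4 = 24 | 6·4 = 24
A: 2·6+3·0+6·2+4·0 = 24 | 6·4 = 24
gcd(2,3,6,4,6) = 1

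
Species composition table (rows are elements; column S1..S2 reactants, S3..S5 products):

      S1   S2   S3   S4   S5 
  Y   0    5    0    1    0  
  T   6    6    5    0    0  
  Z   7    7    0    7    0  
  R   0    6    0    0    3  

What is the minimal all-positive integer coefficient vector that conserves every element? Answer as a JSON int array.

Y: 4·0+1·5 = 5 | 6·0+5·1+2·0 = 5
T: 4·6+1·6 = 30 | 6·5+5·0+2·0 = 30
Z: 4·7+1·7 = 35 | 6·0+5·7+2·0 = 35
R: 4·0+1·6 = 6 | 6·0+5·0+2·3 = 6
gcd(4,1,6,5,2) = 1

Coefficients: [4, 1, 6, 5, 2]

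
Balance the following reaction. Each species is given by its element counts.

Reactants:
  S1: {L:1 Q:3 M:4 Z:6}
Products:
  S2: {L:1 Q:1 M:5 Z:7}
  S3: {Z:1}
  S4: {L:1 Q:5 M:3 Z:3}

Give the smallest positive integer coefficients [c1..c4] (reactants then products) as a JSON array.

L: 2·1 = 2 | 1·1+2·0+1·1 = 2
Q: 2·3 = 6 | 1·1+2·0+1·5 = 6
M: 2·4 = 8 | 1·5+2·0+1·3 = 8
Z: 2·6 = 12 | 1·7+2·1+1·3 = 12
gcd(2,1,2,1) = 1

Coefficients: [2, 1, 2, 1]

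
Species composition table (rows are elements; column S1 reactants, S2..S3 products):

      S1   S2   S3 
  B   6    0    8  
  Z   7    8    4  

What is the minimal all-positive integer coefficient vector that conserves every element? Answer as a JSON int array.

Coefficients: [4, 2, 3]

B: 4·6 = 24 | 2·0+3·8 = 24
Z: 4·7 = 28 | 2·8+3·4 = 28
gcd(4,2,3) = 1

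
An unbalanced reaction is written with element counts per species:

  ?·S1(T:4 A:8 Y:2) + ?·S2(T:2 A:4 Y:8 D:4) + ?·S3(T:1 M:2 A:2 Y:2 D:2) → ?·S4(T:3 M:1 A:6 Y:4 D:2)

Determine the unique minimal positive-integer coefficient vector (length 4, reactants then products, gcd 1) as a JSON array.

Coefficients: [2, 1, 2, 4]

T: 2·4+1·2+2·1 = 12 | 4·3 = 12
M: 2·0+1·0+2·2 = 4 | 4·1 = 4
A: 2·8+1·4+2·2 = 24 | 4·6 = 24
Y: 2·2+1·8+2·2 = 16 | 4·4 = 16
D: 2·0+1·4+2·2 = 8 | 4·2 = 8
gcd(2,1,2,4) = 1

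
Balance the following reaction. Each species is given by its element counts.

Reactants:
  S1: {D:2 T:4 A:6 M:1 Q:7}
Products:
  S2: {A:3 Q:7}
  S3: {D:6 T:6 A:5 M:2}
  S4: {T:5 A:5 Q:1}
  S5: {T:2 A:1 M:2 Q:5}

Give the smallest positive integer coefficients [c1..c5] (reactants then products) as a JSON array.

Coefficients: [6, 5, 2, 2, 1]

D: 6·2 = 12 | 5·0+2·6+2·0+1·0 = 12
T: 6·4 = 24 | 5·0+2·6+2·5+1·2 = 24
A: 6·6 = 36 | 5·3+2·5+2·5+1·1 = 36
M: 6·1 = 6 | 5·0+2·2+2·0+1·2 = 6
Q: 6·7 = 42 | 5·7+2·0+2·1+1·5 = 42
gcd(6,5,2,2,1) = 1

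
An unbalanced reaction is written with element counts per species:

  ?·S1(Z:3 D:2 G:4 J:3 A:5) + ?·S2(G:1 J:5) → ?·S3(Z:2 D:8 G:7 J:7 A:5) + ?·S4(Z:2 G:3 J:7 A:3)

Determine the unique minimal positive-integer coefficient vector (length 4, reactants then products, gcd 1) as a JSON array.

Coefficients: [4, 6, 1, 5]

Z: 4·3+6·0 = 12 | 1·2+5·2 = 12
D: 4·2+6·0 = 8 | 1·8+5·0 = 8
G: 4·4+6·1 = 22 | 1·7+5·3 = 22
J: 4·3+6·5 = 42 | 1·7+5·7 = 42
A: 4·5+6·0 = 20 | 1·5+5·3 = 20
gcd(4,6,1,5) = 1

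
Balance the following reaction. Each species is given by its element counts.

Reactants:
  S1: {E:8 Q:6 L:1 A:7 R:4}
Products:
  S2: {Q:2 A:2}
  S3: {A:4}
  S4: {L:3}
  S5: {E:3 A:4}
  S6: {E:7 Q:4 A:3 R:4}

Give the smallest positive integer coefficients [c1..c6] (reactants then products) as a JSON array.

Coefficients: [6, 6, 1, 2, 2, 6]

E: 6·8 = 48 | 6·0+1·0+2·0+2·3+6·7 = 48
Q: 6·6 = 36 | 6·2+1·0+2·0+2·0+6·4 = 36
L: 6·1 = 6 | 6·0+1·0+2·3+2·0+6·0 = 6
A: 6·7 = 42 | 6·2+1·4+2·0+2·4+6·3 = 42
R: 6·4 = 24 | 6·0+1·0+2·0+2·0+6·4 = 24
gcd(6,6,1,2,2,6) = 1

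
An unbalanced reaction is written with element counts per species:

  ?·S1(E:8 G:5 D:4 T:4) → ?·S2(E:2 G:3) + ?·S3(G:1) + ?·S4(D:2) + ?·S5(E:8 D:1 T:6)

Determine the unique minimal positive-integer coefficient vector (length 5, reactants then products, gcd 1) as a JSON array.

Coefficients: [3, 4, 3, 5, 2]

E: 3·8 = 24 | 4·2+3·0+5·0+2·8 = 24
G: 3·5 = 15 | 4·3+3·1+5·0+2·0 = 15
D: 3·4 = 12 | 4·0+3·0+5·2+2·1 = 12
T: 3·4 = 12 | 4·0+3·0+5·0+2·6 = 12
gcd(3,4,3,5,2) = 1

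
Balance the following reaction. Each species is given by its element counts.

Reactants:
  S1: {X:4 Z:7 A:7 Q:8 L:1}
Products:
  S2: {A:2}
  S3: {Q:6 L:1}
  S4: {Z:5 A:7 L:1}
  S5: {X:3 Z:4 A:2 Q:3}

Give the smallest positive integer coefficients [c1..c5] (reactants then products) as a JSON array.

Coefficients: [3, 3, 2, 1, 4]

X: 3·4 = 12 | 3·0+2·0+1·0+4·3 = 12
Z: 3·7 = 21 | 3·0+2·0+1·5+4·4 = 21
A: 3·7 = 21 | 3·2+2·0+1·7+4·2 = 21
Q: 3·8 = 24 | 3·0+2·6+1·0+4·3 = 24
L: 3·1 = 3 | 3·0+2·1+1·1+4·0 = 3
gcd(3,3,2,1,4) = 1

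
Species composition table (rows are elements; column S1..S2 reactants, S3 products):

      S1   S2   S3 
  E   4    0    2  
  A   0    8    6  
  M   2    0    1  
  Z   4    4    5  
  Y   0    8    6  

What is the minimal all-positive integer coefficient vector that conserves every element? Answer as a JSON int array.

Coefficients: [2, 3, 4]

E: 2·4+3·0 = 8 | 4·2 = 8
A: 2·0+3·8 = 24 | 4·6 = 24
M: 2·2+3·0 = 4 | 4·1 = 4
Z: 2·4+3·4 = 20 | 4·5 = 20
Y: 2·0+3·8 = 24 | 4·6 = 24
gcd(2,3,4) = 1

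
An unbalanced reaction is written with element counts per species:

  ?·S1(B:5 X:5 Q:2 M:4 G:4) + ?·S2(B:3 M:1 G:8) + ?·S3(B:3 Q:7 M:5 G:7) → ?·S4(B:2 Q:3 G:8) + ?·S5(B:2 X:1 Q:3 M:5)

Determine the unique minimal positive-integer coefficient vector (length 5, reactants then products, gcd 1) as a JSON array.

B: 1·5+1·3+4·3 = 20 | 5·2+5·2 = 20
X: 1·5+1·0+4·0 = 5 | 5·0+5·1 = 5
Q: 1·2+1·0+4·7 = 30 | 5·3+5·3 = 30
M: 1·4+1·1+4·5 = 25 | 5·0+5·5 = 25
G: 1·4+1·8+4·7 = 40 | 5·8+5·0 = 40
gcd(1,1,4,5,5) = 1

Coefficients: [1, 1, 4, 5, 5]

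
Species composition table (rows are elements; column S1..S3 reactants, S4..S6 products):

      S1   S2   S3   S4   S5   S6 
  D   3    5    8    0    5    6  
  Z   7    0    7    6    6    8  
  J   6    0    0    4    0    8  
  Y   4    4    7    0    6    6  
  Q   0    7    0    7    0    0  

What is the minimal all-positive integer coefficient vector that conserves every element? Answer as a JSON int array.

Coefficients: [6, 1, 2, 1, 3, 4]

D: 6·3+1·5+2·8 = 39 | 1·0+3·5+4·6 = 39
Z: 6·7+1·0+2·7 = 56 | 1·6+3·6+4·8 = 56
J: 6·6+1·0+2·0 = 36 | 1·4+3·0+4·8 = 36
Y: 6·4+1·4+2·7 = 42 | 1·0+3·6+4·6 = 42
Q: 6·0+1·7+2·0 = 7 | 1·7+3·0+4·0 = 7
gcd(6,1,2,1,3,4) = 1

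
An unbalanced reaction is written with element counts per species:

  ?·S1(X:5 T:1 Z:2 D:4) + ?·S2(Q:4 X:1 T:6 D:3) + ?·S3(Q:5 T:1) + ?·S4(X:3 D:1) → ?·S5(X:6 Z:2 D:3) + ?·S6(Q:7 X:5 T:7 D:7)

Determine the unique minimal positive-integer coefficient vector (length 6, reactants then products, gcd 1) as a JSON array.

Q: 6·0+1·4+2·5+5·0 = 14 | 6·0+2·7 = 14
X: 6·5+1·1+2·0+5·3 = 46 | 6·6+2·5 = 46
T: 6·1+1·6+2·1+5·0 = 14 | 6·0+2·7 = 14
Z: 6·2+1·0+2·0+5·0 = 12 | 6·2+2·0 = 12
D: 6·4+1·3+2·0+5·1 = 32 | 6·3+2·7 = 32
gcd(6,1,2,5,6,2) = 1

Coefficients: [6, 1, 2, 5, 6, 2]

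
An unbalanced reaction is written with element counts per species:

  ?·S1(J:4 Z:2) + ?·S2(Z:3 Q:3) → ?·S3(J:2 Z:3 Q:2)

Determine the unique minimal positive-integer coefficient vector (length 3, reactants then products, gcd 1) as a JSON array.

J: 3·4+4·0 = 12 | 6·2 = 12
Z: 3·2+4·3 = 18 | 6·3 = 18
Q: 3·0+4·3 = 12 | 6·2 = 12
gcd(3,4,6) = 1

Coefficients: [3, 4, 6]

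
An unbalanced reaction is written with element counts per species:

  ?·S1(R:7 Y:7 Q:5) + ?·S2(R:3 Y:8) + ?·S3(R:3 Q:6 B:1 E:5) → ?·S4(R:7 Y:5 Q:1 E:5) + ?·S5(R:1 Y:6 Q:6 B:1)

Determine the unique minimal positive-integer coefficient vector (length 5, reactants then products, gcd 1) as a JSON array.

R: 1·7+6·3+5·3 = 40 | 5·7+5·1 = 40
Y: 1·7+6·8+5·0 = 55 | 5·5+5·6 = 55
Q: 1·5+6·0+5·6 = 35 | 5·1+5·6 = 35
B: 1·0+6·0+5·1 = 5 | 5·0+5·1 = 5
E: 1·0+6·0+5·5 = 25 | 5·5+5·0 = 25
gcd(1,6,5,5,5) = 1

Coefficients: [1, 6, 5, 5, 5]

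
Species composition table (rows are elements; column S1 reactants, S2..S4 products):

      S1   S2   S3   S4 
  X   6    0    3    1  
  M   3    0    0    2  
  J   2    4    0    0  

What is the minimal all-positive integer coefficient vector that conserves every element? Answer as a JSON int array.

X: 2·6 = 12 | 1·0+3·3+3·1 = 12
M: 2·3 = 6 | 1·0+3·0+3·2 = 6
J: 2·2 = 4 | 1·4+3·0+3·0 = 4
gcd(2,1,3,3) = 1

Coefficients: [2, 1, 3, 3]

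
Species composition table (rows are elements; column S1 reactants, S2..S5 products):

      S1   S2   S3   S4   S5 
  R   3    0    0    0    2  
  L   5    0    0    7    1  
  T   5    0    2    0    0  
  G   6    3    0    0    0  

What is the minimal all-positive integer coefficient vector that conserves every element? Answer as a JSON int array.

Coefficients: [2, 4, 5, 1, 3]

R: 2·3 = 6 | 4·0+5·0+1·0+3·2 = 6
L: 2·5 = 10 | 4·0+5·0+1·7+3·1 = 10
T: 2·5 = 10 | 4·0+5·2+1·0+3·0 = 10
G: 2·6 = 12 | 4·3+5·0+1·0+3·0 = 12
gcd(2,4,5,1,3) = 1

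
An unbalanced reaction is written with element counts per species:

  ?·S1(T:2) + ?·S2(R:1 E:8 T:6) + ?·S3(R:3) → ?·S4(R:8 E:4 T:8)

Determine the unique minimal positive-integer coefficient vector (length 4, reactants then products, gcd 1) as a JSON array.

R: 5·0+1·1+5·3 = 16 | 2·8 = 16
E: 5·0+1·8+5·0 = 8 | 2·4 = 8
T: 5·2+1·6+5·0 = 16 | 2·8 = 16
gcd(5,1,5,2) = 1

Coefficients: [5, 1, 5, 2]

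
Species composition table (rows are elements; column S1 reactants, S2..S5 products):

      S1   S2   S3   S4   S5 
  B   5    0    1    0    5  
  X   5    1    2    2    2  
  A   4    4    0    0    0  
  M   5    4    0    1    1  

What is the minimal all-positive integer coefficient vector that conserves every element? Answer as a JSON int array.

B: 5·5 = 25 | 5·0+5·1+1·0+4·5 = 25
X: 5·5 = 25 | 5·1+5·2+1·2+4·2 = 25
A: 5·4 = 20 | 5·4+5·0+1·0+4·0 = 20
M: 5·5 = 25 | 5·4+5·0+1·1+4·1 = 25
gcd(5,5,5,1,4) = 1

Coefficients: [5, 5, 5, 1, 4]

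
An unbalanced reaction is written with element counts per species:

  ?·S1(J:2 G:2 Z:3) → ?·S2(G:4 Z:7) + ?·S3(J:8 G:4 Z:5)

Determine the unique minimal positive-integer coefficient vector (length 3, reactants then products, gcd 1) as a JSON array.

Coefficients: [4, 1, 1]

J: 4·2 = 8 | 1·0+1·8 = 8
G: 4·2 = 8 | 1·4+1·4 = 8
Z: 4·3 = 12 | 1·7+1·5 = 12
gcd(4,1,1) = 1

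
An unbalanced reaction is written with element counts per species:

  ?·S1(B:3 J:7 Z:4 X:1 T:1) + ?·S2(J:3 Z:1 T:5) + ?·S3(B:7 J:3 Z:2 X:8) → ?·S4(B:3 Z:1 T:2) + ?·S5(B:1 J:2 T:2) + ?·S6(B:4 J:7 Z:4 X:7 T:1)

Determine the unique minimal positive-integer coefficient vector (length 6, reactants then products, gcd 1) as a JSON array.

B: 3·3+4·0+4·7 = 37 | 4·3+5·1+5·4 = 37
J: 3·7+4·3+4·3 = 45 | 4·0+5·2+5·7 = 45
Z: 3·4+4·1+4·2 = 24 | 4·1+5·0+5·4 = 24
X: 3·1+4·0+4·8 = 35 | 4·0+5·0+5·7 = 35
T: 3·1+4·5+4·0 = 23 | 4·2+5·2+5·1 = 23
gcd(3,4,4,4,5,5) = 1

Coefficients: [3, 4, 4, 4, 5, 5]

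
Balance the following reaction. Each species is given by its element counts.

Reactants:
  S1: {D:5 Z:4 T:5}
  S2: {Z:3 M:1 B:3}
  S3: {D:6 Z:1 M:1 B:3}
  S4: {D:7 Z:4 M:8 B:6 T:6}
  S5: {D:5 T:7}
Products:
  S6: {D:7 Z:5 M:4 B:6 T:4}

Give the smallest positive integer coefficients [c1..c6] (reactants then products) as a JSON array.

D: 1·5+5·0+3·6+2·7+1·5 = 42 | 6·7 = 42
Z: 1·4+5·3+3·1+2·4+1·0 = 30 | 6·5 = 30
M: 1·0+5·1+3·1+2·8+1·0 = 24 | 6·4 = 24
B: 1·0+5·3+3·3+2·6+1·0 = 36 | 6·6 = 36
T: 1·5+5·0+3·0+2·6+1·7 = 24 | 6·4 = 24
gcd(1,5,3,2,1,6) = 1

Coefficients: [1, 5, 3, 2, 1, 6]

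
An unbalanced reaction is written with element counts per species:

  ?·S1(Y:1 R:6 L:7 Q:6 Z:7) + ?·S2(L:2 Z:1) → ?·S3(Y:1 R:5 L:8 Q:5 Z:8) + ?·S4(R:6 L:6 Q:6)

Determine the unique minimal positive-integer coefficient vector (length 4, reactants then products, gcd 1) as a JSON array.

Y: 6·1+6·0 = 6 | 6·1+1·0 = 6
R: 6·6+6·0 = 36 | 6·5+1·6 = 36
L: 6·7+6·2 = 54 | 6·8+1·6 = 54
Q: 6·6+6·0 = 36 | 6·5+1·6 = 36
Z: 6·7+6·1 = 48 | 6·8+1·0 = 48
gcd(6,6,6,1) = 1

Coefficients: [6, 6, 6, 1]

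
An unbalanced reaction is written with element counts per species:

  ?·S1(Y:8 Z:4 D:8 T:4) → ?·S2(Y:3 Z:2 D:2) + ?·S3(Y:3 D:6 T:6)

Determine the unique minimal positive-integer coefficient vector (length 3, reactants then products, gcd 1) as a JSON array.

Coefficients: [3, 6, 2]

Y: 3·8 = 24 | 6·3+2·3 = 24
Z: 3·4 = 12 | 6·2+2·0 = 12
D: 3·8 = 24 | 6·2+2·6 = 24
T: 3·4 = 12 | 6·0+2·6 = 12
gcd(3,6,2) = 1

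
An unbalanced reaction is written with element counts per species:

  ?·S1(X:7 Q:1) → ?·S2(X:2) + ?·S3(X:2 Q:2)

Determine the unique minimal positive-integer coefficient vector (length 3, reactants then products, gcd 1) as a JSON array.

X: 2·7 = 14 | 6·2+1·2 = 14
Q: 2·1 = 2 | 6·0+1·2 = 2
gcd(2,6,1) = 1

Coefficients: [2, 6, 1]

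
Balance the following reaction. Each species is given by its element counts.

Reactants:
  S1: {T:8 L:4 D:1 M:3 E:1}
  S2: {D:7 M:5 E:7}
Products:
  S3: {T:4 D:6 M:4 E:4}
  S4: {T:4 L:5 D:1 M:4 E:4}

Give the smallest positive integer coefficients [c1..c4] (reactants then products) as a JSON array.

Coefficients: [5, 5, 6, 4]

T: 5·8+5·0 = 40 | 6·4+4·4 = 40
L: 5·4+5·0 = 20 | 6·0+4·5 = 20
D: 5·1+5·7 = 40 | 6·6+4·1 = 40
M: 5·3+5·5 = 40 | 6·4+4·4 = 40
E: 5·1+5·7 = 40 | 6·4+4·4 = 40
gcd(5,5,6,4) = 1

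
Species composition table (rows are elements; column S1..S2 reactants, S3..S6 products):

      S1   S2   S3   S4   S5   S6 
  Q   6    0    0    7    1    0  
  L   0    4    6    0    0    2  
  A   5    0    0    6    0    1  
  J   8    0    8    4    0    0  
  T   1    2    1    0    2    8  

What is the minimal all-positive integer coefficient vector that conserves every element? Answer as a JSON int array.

Q: 5·6+5·0 = 30 | 3·0+4·7+2·1+1·0 = 30
L: 5·0+5·4 = 20 | 3·6+4·0+2·0+1·2 = 20
A: 5·5+5·0 = 25 | 3·0+4·6+2·0+1·1 = 25
J: 5·8+5·0 = 40 | 3·8+4·4+2·0+1·0 = 40
T: 5·1+5·2 = 15 | 3·1+4·0+2·2+1·8 = 15
gcd(5,5,3,4,2,1) = 1

Coefficients: [5, 5, 3, 4, 2, 1]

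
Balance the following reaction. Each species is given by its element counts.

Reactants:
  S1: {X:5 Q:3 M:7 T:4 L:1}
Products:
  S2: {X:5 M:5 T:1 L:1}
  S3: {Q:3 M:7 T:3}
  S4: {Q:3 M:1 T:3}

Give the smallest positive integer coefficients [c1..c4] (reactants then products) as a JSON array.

Coefficients: [6, 6, 1, 5]

X: 6·5 = 30 | 6·5+1·0+5·0 = 30
Q: 6·3 = 18 | 6·0+1·3+5·3 = 18
M: 6·7 = 42 | 6·5+1·7+5·1 = 42
T: 6·4 = 24 | 6·1+1·3+5·3 = 24
L: 6·1 = 6 | 6·1+1·0+5·0 = 6
gcd(6,6,1,5) = 1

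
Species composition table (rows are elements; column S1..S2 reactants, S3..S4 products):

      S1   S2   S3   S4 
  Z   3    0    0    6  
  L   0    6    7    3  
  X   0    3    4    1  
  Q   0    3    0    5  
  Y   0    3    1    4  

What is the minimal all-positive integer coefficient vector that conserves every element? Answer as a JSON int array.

Z: 6·3+5·0 = 18 | 3·0+3·6 = 18
L: 6·0+5·6 = 30 | 3·7+3·3 = 30
X: 6·0+5·3 = 15 | 3·4+3·1 = 15
Q: 6·0+5·3 = 15 | 3·0+3·5 = 15
Y: 6·0+5·3 = 15 | 3·1+3·4 = 15
gcd(6,5,3,3) = 1

Coefficients: [6, 5, 3, 3]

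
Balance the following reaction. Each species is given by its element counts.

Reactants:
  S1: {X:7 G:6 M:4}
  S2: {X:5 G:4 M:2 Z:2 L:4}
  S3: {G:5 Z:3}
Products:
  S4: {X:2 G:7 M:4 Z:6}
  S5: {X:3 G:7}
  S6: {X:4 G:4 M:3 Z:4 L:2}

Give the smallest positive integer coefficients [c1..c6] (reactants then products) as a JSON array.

X: 2·7+1·5+4·0 = 19 | 1·2+3·3+2·4 = 19
G: 2·6+1·4+4·5 = 36 | 1·7+3·7+2·4 = 36
M: 2·4+1·2+4·0 = 10 | 1·4+3·0+2·3 = 10
Z: 2·0+1·2+4·3 = 14 | 1·6+3·0+2·4 = 14
L: 2·0+1·4+4·0 = 4 | 1·0+3·0+2·2 = 4
gcd(2,1,4,1,3,2) = 1

Coefficients: [2, 1, 4, 1, 3, 2]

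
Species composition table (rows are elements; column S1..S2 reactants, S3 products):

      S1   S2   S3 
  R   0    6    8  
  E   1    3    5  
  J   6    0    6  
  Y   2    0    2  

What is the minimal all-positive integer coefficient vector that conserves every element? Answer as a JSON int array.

Coefficients: [3, 4, 3]

R: 3·0+4·6 = 24 | 3·8 = 24
E: 3·1+4·3 = 15 | 3·5 = 15
J: 3·6+4·0 = 18 | 3·6 = 18
Y: 3·2+4·0 = 6 | 3·2 = 6
gcd(3,4,3) = 1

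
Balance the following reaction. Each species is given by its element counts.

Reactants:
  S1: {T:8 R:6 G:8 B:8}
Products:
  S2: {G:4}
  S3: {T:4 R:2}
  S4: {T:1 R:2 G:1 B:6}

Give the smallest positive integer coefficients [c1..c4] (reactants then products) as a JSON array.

Coefficients: [3, 5, 5, 4]

T: 3·8 = 24 | 5·0+5·4+4·1 = 24
R: 3·6 = 18 | 5·0+5·2+4·2 = 18
G: 3·8 = 24 | 5·4+5·0+4·1 = 24
B: 3·8 = 24 | 5·0+5·0+4·6 = 24
gcd(3,5,5,4) = 1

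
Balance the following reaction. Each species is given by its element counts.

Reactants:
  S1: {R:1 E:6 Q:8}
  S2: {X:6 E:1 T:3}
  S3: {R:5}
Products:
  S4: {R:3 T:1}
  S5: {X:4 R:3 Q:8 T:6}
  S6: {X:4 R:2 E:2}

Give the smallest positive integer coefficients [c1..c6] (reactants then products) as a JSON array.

Coefficients: [1, 4, 6, 6, 1, 5]

X: 1·0+4·6+6·0 = 24 | 6·0+1·4+5·4 = 24
R: 1·1+4·0+6·5 = 31 | 6·3+1·3+5·2 = 31
E: 1·6+4·1+6·0 = 10 | 6·0+1·0+5·2 = 10
Q: 1·8+4·0+6·0 = 8 | 6·0+1·8+5·0 = 8
T: 1·0+4·3+6·0 = 12 | 6·1+1·6+5·0 = 12
gcd(1,4,6,6,1,5) = 1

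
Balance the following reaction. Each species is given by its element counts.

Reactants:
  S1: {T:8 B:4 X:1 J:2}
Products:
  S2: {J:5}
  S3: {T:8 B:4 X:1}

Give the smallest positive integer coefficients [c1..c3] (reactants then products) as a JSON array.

T: 5·8 = 40 | 2·0+5·8 = 40
B: 5·4 = 20 | 2·0+5·4 = 20
X: 5·1 = 5 | 2·0+5·1 = 5
J: 5·2 = 10 | 2·5+5·0 = 10
gcd(5,2,5) = 1

Coefficients: [5, 2, 5]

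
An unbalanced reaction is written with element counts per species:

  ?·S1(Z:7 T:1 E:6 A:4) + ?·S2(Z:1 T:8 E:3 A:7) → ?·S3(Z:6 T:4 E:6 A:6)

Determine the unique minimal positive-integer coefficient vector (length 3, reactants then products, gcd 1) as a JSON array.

Z: 4·7+2·1 = 30 | 5·6 = 30
T: 4·1+2·8 = 20 | 5·4 = 20
E: 4·6+2·3 = 30 | 5·6 = 30
A: 4·4+2·7 = 30 | 5·6 = 30
gcd(4,2,5) = 1

Coefficients: [4, 2, 5]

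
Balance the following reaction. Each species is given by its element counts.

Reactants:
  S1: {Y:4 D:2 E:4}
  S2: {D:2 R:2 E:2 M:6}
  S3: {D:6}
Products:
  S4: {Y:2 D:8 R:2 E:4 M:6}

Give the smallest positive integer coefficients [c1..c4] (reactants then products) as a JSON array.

Coefficients: [3, 6, 5, 6]

Y: 3·4+6·0+5·0 = 12 | 6·2 = 12
D: 3·2+6·2+5·6 = 48 | 6·8 = 48
R: 3·0+6·2+5·0 = 12 | 6·2 = 12
E: 3·4+6·2+5·0 = 24 | 6·4 = 24
M: 3·0+6·6+5·0 = 36 | 6·6 = 36
gcd(3,6,5,6) = 1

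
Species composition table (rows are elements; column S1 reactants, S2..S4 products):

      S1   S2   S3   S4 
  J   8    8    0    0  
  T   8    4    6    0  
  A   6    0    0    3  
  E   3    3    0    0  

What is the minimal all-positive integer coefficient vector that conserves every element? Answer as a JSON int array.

J: 3·8 = 24 | 3·8+2·0+6·0 = 24
T: 3·8 = 24 | 3·4+2·6+6·0 = 24
A: 3·6 = 18 | 3·0+2·0+6·3 = 18
E: 3·3 = 9 | 3·3+2·0+6·0 = 9
gcd(3,3,2,6) = 1

Coefficients: [3, 3, 2, 6]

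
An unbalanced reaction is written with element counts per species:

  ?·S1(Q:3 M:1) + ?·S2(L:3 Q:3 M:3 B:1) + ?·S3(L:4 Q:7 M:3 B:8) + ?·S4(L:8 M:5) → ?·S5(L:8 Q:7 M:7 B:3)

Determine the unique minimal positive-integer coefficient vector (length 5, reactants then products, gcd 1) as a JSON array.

Coefficients: [3, 4, 1, 2, 4]

L: 3·0+4·3+1·4+2·8 = 32 | 4·8 = 32
Q: 3·3+4·3+1·7+2·0 = 28 | 4·7 = 28
M: 3·1+4·3+1·3+2·5 = 28 | 4·7 = 28
B: 3·0+4·1+1·8+2·0 = 12 | 4·3 = 12
gcd(3,4,1,2,4) = 1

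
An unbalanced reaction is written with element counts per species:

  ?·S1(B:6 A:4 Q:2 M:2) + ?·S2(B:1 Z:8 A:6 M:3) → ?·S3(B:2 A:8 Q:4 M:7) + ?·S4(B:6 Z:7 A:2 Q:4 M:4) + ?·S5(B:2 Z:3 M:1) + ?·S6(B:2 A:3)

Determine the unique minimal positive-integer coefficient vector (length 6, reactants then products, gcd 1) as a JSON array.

B: 4·6+2·1 = 26 | 1·2+1·6+3·2+6·2 = 26
Z: 4·0+2·8 = 16 | 1·0+1·7+3·3+6·0 = 16
A: 4·4+2·6 = 28 | 1·8+1·2+3·0+6·3 = 28
Q: 4·2+2·0 = 8 | 1·4+1·4+3·0+6·0 = 8
M: 4·2+2·3 = 14 | 1·7+1·4+3·1+6·0 = 14
gcd(4,2,1,1,3,6) = 1

Coefficients: [4, 2, 1, 1, 3, 6]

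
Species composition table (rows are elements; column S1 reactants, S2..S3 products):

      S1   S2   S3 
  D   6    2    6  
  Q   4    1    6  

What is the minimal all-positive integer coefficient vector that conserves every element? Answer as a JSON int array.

D: 3·6 = 18 | 6·2+1·6 = 18
Q: 3·4 = 12 | 6·1+1·6 = 12
gcd(3,6,1) = 1

Coefficients: [3, 6, 1]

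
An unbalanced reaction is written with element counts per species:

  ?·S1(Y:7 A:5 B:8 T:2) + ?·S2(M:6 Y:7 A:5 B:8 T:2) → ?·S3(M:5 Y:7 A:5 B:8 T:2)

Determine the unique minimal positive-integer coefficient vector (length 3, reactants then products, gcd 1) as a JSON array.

M: 1·0+5·6 = 30 | 6·5 = 30
Y: 1·7+5·7 = 42 | 6·7 = 42
A: 1·5+5·5 = 30 | 6·5 = 30
B: 1·8+5·8 = 48 | 6·8 = 48
T: 1·2+5·2 = 12 | 6·2 = 12
gcd(1,5,6) = 1

Coefficients: [1, 5, 6]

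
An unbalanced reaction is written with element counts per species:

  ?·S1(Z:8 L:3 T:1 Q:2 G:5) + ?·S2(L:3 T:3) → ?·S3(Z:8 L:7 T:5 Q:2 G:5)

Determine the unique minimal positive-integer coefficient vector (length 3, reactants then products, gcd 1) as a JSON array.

Z: 3·8+4·0 = 24 | 3·8 = 24
L: 3·3+4·3 = 21 | 3·7 = 21
T: 3·1+4·3 = 15 | 3·5 = 15
Q: 3·2+4·0 = 6 | 3·2 = 6
G: 3·5+4·0 = 15 | 3·5 = 15
gcd(3,4,3) = 1

Coefficients: [3, 4, 3]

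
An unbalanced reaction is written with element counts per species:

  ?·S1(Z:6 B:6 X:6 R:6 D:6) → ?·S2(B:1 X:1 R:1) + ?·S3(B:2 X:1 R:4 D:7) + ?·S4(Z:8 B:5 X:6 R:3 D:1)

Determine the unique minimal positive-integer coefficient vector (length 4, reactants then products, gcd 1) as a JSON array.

Coefficients: [4, 3, 3, 3]

Z: 4·6 = 24 | 3·0+3·0+3·8 = 24
B: 4·6 = 24 | 3·1+3·2+3·5 = 24
X: 4·6 = 24 | 3·1+3·1+3·6 = 24
R: 4·6 = 24 | 3·1+3·4+3·3 = 24
D: 4·6 = 24 | 3·0+3·7+3·1 = 24
gcd(4,3,3,3) = 1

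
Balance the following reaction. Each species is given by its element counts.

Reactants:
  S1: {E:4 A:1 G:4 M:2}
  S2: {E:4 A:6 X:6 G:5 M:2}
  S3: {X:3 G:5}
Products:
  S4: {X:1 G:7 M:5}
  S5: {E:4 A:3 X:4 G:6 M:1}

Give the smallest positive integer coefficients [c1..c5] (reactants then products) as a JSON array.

E: 3·4+2·4+3·0 = 20 | 1·0+5·4 = 20
A: 3·1+2·6+3·0 = 15 | 1·0+5·3 = 15
X: 3·0+2·6+3·3 = 21 | 1·1+5·4 = 21
G: 3·4+2·5+3·5 = 37 | 1·7+5·6 = 37
M: 3·2+2·2+3·0 = 10 | 1·5+5·1 = 10
gcd(3,2,3,1,5) = 1

Coefficients: [3, 2, 3, 1, 5]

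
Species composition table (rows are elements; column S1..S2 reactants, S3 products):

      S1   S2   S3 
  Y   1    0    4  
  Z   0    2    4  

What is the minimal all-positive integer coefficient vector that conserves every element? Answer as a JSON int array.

Coefficients: [4, 2, 1]

Y: 4·1+2·0 = 4 | 1·4 = 4
Z: 4·0+2·2 = 4 | 1·4 = 4
gcd(4,2,1) = 1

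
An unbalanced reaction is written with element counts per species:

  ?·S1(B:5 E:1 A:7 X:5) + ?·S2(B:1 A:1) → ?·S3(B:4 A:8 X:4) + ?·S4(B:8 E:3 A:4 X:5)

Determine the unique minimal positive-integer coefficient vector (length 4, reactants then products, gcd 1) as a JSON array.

Coefficients: [6, 6, 5, 2]

B: 6·5+6·1 = 36 | 5·4+2·8 = 36
E: 6·1+6·0 = 6 | 5·0+2·3 = 6
A: 6·7+6·1 = 48 | 5·8+2·4 = 48
X: 6·5+6·0 = 30 | 5·4+2·5 = 30
gcd(6,6,5,2) = 1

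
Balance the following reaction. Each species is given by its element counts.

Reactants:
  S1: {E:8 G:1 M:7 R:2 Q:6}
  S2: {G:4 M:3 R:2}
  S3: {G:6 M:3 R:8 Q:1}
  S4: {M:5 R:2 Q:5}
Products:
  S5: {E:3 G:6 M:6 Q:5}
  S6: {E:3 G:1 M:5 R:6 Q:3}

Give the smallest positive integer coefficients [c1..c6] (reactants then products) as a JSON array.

Coefficients: [3, 2, 2, 2, 3, 5]

E: 3·8+2·0+2·0+2·0 = 24 | 3·3+5·3 = 24
G: 3·1+2·4+2·6+2·0 = 23 | 3·6+5·1 = 23
M: 3·7+2·3+2·3+2·5 = 43 | 3·6+5·5 = 43
R: 3·2+2·2+2·8+2·2 = 30 | 3·0+5·6 = 30
Q: 3·6+2·0+2·1+2·5 = 30 | 3·5+5·3 = 30
gcd(3,2,2,2,3,5) = 1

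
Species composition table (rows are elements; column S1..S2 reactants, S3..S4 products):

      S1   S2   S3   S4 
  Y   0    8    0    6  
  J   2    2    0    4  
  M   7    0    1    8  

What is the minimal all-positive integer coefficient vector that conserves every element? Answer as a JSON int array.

Y: 5·0+3·8 = 24 | 3·0+4·6 = 24
J: 5·2+3·2 = 16 | 3·0+4·4 = 16
M: 5·7+3·0 = 35 | 3·1+4·8 = 35
gcd(5,3,3,4) = 1

Coefficients: [5, 3, 3, 4]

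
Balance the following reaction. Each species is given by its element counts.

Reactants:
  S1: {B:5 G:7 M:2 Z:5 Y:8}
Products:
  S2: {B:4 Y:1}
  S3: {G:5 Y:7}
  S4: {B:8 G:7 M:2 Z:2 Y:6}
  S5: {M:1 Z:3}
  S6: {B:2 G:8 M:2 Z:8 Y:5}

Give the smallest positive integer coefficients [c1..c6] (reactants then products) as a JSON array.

Coefficients: [6, 3, 4, 2, 6, 1]

B: 6·5 = 30 | 3·4+4·0+2·8+6·0+1·2 = 30
G: 6·7 = 42 | 3·0+4·5+2·7+6·0+1·8 = 42
M: 6·2 = 12 | 3·0+4·0+2·2+6·1+1·2 = 12
Z: 6·5 = 30 | 3·0+4·0+2·2+6·3+1·8 = 30
Y: 6·8 = 48 | 3·1+4·7+2·6+6·0+1·5 = 48
gcd(6,3,4,2,6,1) = 1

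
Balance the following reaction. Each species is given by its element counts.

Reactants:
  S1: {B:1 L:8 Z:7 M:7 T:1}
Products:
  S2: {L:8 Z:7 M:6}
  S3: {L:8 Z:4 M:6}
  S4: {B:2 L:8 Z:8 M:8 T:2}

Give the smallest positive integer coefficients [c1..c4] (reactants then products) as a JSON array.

B: 6·1 = 6 | 2·0+1·0+3·2 = 6
L: 6·8 = 48 | 2·8+1·8+3·8 = 48
Z: 6·7 = 42 | 2·7+1·4+3·8 = 42
M: 6·7 = 42 | 2·6+1·6+3·8 = 42
T: 6·1 = 6 | 2·0+1·0+3·2 = 6
gcd(6,2,1,3) = 1

Coefficients: [6, 2, 1, 3]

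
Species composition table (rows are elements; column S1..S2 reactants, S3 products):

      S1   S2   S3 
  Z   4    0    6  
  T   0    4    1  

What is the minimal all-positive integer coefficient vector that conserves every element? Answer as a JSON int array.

Z: 6·4+1·0 = 24 | 4·6 = 24
T: 6·0+1·4 = 4 | 4·1 = 4
gcd(6,1,4) = 1

Coefficients: [6, 1, 4]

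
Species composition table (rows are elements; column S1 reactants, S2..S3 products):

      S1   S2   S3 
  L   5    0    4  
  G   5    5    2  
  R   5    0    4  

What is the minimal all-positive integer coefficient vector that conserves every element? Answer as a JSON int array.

Coefficients: [4, 2, 5]

L: 4·5 = 20 | 2·0+5·4 = 20
G: 4·5 = 20 | 2·5+5·2 = 20
R: 4·5 = 20 | 2·0+5·4 = 20
gcd(4,2,5) = 1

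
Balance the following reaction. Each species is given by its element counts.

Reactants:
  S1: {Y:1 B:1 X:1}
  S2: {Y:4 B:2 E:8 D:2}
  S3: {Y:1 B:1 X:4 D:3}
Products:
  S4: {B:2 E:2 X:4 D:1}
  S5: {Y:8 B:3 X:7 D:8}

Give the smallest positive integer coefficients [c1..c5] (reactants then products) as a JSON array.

Y: 6·1+1·4+6·1 = 16 | 4·0+2·8 = 16
B: 6·1+1·2+6·1 = 14 | 4·2+2·3 = 14
E: 6·0+1·8+6·0 = 8 | 4·2+2·0 = 8
X: 6·1+1·0+6·4 = 30 | 4·4+2·7 = 30
D: 6·0+1·2+6·3 = 20 | 4·1+2·8 = 20
gcd(6,1,6,4,2) = 1

Coefficients: [6, 1, 6, 4, 2]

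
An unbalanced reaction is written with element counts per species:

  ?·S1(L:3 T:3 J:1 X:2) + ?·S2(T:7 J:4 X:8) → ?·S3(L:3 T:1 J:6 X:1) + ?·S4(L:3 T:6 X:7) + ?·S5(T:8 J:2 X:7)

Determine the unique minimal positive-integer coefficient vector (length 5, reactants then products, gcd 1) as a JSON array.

L: 6·3+5·0 = 18 | 3·3+3·3+4·0 = 18
T: 6·3+5·7 = 53 | 3·1+3·6+4·8 = 53
J: 6·1+5·4 = 26 | 3·6+3·0+4·2 = 26
X: 6·2+5·8 = 52 | 3·1+3·7+4·7 = 52
gcd(6,5,3,3,4) = 1

Coefficients: [6, 5, 3, 3, 4]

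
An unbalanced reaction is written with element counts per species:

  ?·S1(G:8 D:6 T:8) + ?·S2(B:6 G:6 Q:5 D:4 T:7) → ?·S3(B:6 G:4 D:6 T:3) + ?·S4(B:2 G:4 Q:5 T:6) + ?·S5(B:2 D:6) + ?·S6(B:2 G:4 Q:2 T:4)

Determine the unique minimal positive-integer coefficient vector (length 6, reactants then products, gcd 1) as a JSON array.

B: 1·0+6·6 = 36 | 2·6+4·2+3·2+5·2 = 36
G: 1·8+6·6 = 44 | 2·4+4·4+3·0+5·4 = 44
Q: 1·0+6·5 = 30 | 2·0+4·5+3·0+5·2 = 30
D: 1·6+6·4 = 30 | 2·6+4·0+3·6+5·0 = 30
T: 1·8+6·7 = 50 | 2·3+4·6+3·0+5·4 = 50
gcd(1,6,2,4,3,5) = 1

Coefficients: [1, 6, 2, 4, 3, 5]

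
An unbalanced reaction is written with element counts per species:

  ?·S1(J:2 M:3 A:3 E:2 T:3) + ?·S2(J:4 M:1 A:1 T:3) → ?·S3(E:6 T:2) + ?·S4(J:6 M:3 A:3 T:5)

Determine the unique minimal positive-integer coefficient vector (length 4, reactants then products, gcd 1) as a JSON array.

J: 3·2+6·4 = 30 | 1·0+5·6 = 30
M: 3·3+6·1 = 15 | 1·0+5·3 = 15
A: 3·3+6·1 = 15 | 1·0+5·3 = 15
E: 3·2+6·0 = 6 | 1·6+5·0 = 6
T: 3·3+6·3 = 27 | 1·2+5·5 = 27
gcd(3,6,1,5) = 1

Coefficients: [3, 6, 1, 5]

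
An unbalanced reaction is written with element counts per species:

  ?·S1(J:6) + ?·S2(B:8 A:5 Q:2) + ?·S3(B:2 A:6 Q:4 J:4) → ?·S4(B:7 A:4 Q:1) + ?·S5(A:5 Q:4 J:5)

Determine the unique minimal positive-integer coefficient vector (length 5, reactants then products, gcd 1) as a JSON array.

B: 1·0+2·8+6·2 = 28 | 4·7+6·0 = 28
A: 1·0+2·5+6·6 = 46 | 4·4+6·5 = 46
Q: 1·0+2·2+6·4 = 28 | 4·1+6·4 = 28
J: 1·6+2·0+6·4 = 30 | 4·0+6·5 = 30
gcd(1,2,6,4,6) = 1

Coefficients: [1, 2, 6, 4, 6]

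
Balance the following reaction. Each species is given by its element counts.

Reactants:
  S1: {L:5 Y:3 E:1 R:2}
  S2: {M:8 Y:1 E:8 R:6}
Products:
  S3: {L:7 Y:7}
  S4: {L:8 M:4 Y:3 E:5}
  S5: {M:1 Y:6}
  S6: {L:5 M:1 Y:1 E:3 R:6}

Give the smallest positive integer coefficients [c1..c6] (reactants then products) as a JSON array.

Coefficients: [6, 1, 1, 1, 1, 3]

L: 6·5+1·0 = 30 | 1·7+1·8+1·0+3·5 = 30
M: 6·0+1·8 = 8 | 1·0+1·4+1·1+3·1 = 8
Y: 6·3+1·1 = 19 | 1·7+1·3+1·6+3·1 = 19
E: 6·1+1·8 = 14 | 1·0+1·5+1·0+3·3 = 14
R: 6·2+1·6 = 18 | 1·0+1·0+1·0+3·6 = 18
gcd(6,1,1,1,1,3) = 1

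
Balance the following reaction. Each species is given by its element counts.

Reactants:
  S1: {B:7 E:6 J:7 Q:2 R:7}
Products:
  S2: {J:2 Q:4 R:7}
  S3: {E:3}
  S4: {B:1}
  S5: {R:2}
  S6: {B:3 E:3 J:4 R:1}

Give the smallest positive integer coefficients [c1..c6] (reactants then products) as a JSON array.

Coefficients: [2, 1, 1, 5, 2, 3]

B: 2·7 = 14 | 1·0+1·0+5·1+2·0+3·3 = 14
E: 2·6 = 12 | 1·0+1·3+5·0+2·0+3·3 = 12
J: 2·7 = 14 | 1·2+1·0+5·0+2·0+3·4 = 14
Q: 2·2 = 4 | 1·4+1·0+5·0+2·0+3·0 = 4
R: 2·7 = 14 | 1·7+1·0+5·0+2·2+3·1 = 14
gcd(2,1,1,5,2,3) = 1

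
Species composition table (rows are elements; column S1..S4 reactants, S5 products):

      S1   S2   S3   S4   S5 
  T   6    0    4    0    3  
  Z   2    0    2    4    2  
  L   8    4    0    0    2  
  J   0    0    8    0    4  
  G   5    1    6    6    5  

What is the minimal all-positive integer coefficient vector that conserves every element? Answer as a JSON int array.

T: 1·6+1·0+3·4+1·0 = 18 | 6·3 = 18
Z: 1·2+1·0+3·2+1·4 = 12 | 6·2 = 12
L: 1·8+1·4+3·0+1·0 = 12 | 6·2 = 12
J: 1·0+1·0+3·8+1·0 = 24 | 6·4 = 24
G: 1·5+1·1+3·6+1·6 = 30 | 6·5 = 30
gcd(1,1,3,1,6) = 1

Coefficients: [1, 1, 3, 1, 6]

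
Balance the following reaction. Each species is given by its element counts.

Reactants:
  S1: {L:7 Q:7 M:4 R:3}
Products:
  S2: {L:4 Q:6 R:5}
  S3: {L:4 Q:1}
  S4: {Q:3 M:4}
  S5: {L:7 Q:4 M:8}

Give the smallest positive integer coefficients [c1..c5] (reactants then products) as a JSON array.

Coefficients: [5, 3, 4, 3, 1]

L: 5·7 = 35 | 3·4+4·4+3·0+1·7 = 35
Q: 5·7 = 35 | 3·6+4·1+3·3+1·4 = 35
M: 5·4 = 20 | 3·0+4·0+3·4+1·8 = 20
R: 5·3 = 15 | 3·5+4·0+3·0+1·0 = 15
gcd(5,3,4,3,1) = 1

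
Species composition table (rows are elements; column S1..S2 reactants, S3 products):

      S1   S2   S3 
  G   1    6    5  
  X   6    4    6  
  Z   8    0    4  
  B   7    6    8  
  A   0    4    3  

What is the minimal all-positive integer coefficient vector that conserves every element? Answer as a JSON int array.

Coefficients: [2, 3, 4]

G: 2·1+3·6 = 20 | 4·5 = 20
X: 2·6+3·4 = 24 | 4·6 = 24
Z: 2·8+3·0 = 16 | 4·4 = 16
B: 2·7+3·6 = 32 | 4·8 = 32
A: 2·0+3·4 = 12 | 4·3 = 12
gcd(2,3,4) = 1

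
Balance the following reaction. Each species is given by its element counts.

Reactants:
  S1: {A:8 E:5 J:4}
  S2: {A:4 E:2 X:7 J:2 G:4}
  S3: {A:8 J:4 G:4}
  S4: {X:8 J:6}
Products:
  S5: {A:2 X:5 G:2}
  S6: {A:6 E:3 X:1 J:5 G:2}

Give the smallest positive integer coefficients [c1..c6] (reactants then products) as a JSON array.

A: 2·8+4·4+2·8+1·0 = 48 | 6·2+6·6 = 48
E: 2·5+4·2+2·0+1·0 = 18 | 6·0+6·3 = 18
X: 2·0+4·7+2·0+1·8 = 36 | 6·5+6·1 = 36
J: 2·4+4·2+2·4+1·6 = 30 | 6·0+6·5 = 30
G: 2·0+4·4+2·4+1·0 = 24 | 6·2+6·2 = 24
gcd(2,4,2,1,6,6) = 1

Coefficients: [2, 4, 2, 1, 6, 6]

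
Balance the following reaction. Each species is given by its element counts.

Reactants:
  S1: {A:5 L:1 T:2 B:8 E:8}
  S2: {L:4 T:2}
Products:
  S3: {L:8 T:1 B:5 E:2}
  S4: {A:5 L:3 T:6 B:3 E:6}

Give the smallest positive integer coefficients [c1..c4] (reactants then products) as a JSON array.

Coefficients: [2, 5, 2, 2]

A: 2·5+5·0 = 10 | 2·0+2·5 = 10
L: 2·1+5·4 = 22 | 2·8+2·3 = 22
T: 2·2+5·2 = 14 | 2·1+2·6 = 14
B: 2·8+5·0 = 16 | 2·5+2·3 = 16
E: 2·8+5·0 = 16 | 2·2+2·6 = 16
gcd(2,5,2,2) = 1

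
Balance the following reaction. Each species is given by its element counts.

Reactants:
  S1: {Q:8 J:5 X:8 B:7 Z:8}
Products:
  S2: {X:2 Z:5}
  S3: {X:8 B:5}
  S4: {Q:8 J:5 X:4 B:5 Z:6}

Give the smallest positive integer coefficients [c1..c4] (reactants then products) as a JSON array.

Coefficients: [5, 2, 2, 5]

Q: 5·8 = 40 | 2·0+2·0+5·8 = 40
J: 5·5 = 25 | 2·0+2·0+5·5 = 25
X: 5·8 = 40 | 2·2+2·8+5·4 = 40
B: 5·7 = 35 | 2·0+2·5+5·5 = 35
Z: 5·8 = 40 | 2·5+2·0+5·6 = 40
gcd(5,2,2,5) = 1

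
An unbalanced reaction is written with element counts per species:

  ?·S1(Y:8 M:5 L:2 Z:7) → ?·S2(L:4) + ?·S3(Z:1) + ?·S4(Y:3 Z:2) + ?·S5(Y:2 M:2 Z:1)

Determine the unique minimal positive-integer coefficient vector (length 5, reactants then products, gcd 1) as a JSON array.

Y: 2·8 = 16 | 1·0+5·0+2·3+5·2 = 16
M: 2·5 = 10 | 1·0+5·0+2·0+5·2 = 10
L: 2·2 = 4 | 1·4+5·0+2·0+5·0 = 4
Z: 2·7 = 14 | 1·0+5·1+2·2+5·1 = 14
gcd(2,1,5,2,5) = 1

Coefficients: [2, 1, 5, 2, 5]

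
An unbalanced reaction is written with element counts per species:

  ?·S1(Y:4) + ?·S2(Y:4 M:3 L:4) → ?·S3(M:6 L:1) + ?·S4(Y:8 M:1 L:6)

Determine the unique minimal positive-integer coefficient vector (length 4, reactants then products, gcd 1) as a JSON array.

Y: 1·4+5·4 = 24 | 2·0+3·8 = 24
M: 1·0+5·3 = 15 | 2·6+3·1 = 15
L: 1·0+5·4 = 20 | 2·1+3·6 = 20
gcd(1,5,2,3) = 1

Coefficients: [1, 5, 2, 3]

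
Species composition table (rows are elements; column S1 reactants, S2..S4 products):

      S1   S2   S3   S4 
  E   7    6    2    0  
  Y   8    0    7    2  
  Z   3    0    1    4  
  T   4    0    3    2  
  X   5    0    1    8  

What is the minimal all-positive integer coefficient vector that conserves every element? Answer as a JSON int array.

Coefficients: [6, 5, 6, 3]

E: 6·7 = 42 | 5·6+6·2+3·0 = 42
Y: 6·8 = 48 | 5·0+6·7+3·2 = 48
Z: 6·3 = 18 | 5·0+6·1+3·4 = 18
T: 6·4 = 24 | 5·0+6·3+3·2 = 24
X: 6·5 = 30 | 5·0+6·1+3·8 = 30
gcd(6,5,6,3) = 1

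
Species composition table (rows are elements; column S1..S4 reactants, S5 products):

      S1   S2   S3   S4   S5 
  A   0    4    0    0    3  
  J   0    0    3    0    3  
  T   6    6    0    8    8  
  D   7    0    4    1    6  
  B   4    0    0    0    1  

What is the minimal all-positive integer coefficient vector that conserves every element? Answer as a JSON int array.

Coefficients: [1, 3, 4, 1, 4]

A: 1·0+3·4+4·0+1·0 = 12 | 4·3 = 12
J: 1·0+3·0+4·3+1·0 = 12 | 4·3 = 12
T: 1·6+3·6+4·0+1·8 = 32 | 4·8 = 32
D: 1·7+3·0+4·4+1·1 = 24 | 4·6 = 24
B: 1·4+3·0+4·0+1·0 = 4 | 4·1 = 4
gcd(1,3,4,1,4) = 1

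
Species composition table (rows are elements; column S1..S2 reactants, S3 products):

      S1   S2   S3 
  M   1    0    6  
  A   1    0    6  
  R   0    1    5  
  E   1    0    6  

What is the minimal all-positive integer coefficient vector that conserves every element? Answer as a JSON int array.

Coefficients: [6, 5, 1]

M: 6·1+5·0 = 6 | 1·6 = 6
A: 6·1+5·0 = 6 | 1·6 = 6
R: 6·0+5·1 = 5 | 1·5 = 5
E: 6·1+5·0 = 6 | 1·6 = 6
gcd(6,5,1) = 1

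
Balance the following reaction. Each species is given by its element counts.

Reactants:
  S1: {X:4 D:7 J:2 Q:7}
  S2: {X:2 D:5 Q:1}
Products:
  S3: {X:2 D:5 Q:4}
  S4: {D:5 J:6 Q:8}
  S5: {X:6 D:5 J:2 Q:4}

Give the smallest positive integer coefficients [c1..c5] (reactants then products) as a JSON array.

X: 5·4+1·2 = 22 | 5·2+1·0+2·6 = 22
D: 5·7+1·5 = 40 | 5·5+1·5+2·5 = 40
J: 5·2+1·0 = 10 | 5·0+1·6+2·2 = 10
Q: 5·7+1·1 = 36 | 5·4+1·8+2·4 = 36
gcd(5,1,5,1,2) = 1

Coefficients: [5, 1, 5, 1, 2]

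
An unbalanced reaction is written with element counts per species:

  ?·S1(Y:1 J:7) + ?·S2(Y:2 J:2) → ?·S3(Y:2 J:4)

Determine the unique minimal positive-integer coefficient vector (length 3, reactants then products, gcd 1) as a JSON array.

Y: 2·1+5·2 = 12 | 6·2 = 12
J: 2·7+5·2 = 24 | 6·4 = 24
gcd(2,5,6) = 1

Coefficients: [2, 5, 6]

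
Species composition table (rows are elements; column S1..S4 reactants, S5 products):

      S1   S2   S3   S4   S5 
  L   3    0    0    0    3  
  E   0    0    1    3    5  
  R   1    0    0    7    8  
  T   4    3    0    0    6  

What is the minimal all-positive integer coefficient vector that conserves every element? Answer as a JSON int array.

L: 3·3+2·0+6·0+3·0 = 9 | 3·3 = 9
E: 3·0+2·0+6·1+3·3 = 15 | 3·5 = 15
R: 3·1+2·0+6·0+3·7 = 24 | 3·8 = 24
T: 3·4+2·3+6·0+3·0 = 18 | 3·6 = 18
gcd(3,2,6,3,3) = 1

Coefficients: [3, 2, 6, 3, 3]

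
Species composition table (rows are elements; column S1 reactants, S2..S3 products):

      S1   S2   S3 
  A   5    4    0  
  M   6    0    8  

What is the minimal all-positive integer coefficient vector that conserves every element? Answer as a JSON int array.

Coefficients: [4, 5, 3]

A: 4·5 = 20 | 5·4+3·0 = 20
M: 4·6 = 24 | 5·0+3·8 = 24
gcd(4,5,3) = 1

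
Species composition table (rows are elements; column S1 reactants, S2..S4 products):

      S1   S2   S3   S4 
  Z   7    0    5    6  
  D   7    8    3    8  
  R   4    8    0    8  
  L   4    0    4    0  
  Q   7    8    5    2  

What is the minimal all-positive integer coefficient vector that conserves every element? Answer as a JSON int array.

Coefficients: [6, 1, 6, 2]

Z: 6·7 = 42 | 1·0+6·5+2·6 = 42
D: 6·7 = 42 | 1·8+6·3+2·8 = 42
R: 6·4 = 24 | 1·8+6·0+2·8 = 24
L: 6·4 = 24 | 1·0+6·4+2·0 = 24
Q: 6·7 = 42 | 1·8+6·5+2·2 = 42
gcd(6,1,6,2) = 1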